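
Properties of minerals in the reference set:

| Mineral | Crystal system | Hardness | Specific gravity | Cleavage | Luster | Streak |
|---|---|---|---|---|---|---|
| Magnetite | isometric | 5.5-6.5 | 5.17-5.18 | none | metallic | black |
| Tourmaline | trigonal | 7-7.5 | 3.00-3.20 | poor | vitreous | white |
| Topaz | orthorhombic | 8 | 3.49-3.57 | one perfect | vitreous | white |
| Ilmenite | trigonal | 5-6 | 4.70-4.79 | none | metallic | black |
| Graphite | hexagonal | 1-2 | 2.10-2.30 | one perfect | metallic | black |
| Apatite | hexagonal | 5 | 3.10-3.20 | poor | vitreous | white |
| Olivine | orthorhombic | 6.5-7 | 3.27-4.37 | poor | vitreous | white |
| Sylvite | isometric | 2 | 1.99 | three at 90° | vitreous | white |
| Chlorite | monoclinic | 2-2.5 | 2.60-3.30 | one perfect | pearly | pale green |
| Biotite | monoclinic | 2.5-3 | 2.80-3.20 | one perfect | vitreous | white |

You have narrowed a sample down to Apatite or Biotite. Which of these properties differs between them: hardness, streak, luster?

Hardness: Apatite 5, Biotite 2.5-3 — these differ.
Streak: both white — no difference.
Luster: both vitreous — no difference.
Hardness is the diagnostic property here.

hardness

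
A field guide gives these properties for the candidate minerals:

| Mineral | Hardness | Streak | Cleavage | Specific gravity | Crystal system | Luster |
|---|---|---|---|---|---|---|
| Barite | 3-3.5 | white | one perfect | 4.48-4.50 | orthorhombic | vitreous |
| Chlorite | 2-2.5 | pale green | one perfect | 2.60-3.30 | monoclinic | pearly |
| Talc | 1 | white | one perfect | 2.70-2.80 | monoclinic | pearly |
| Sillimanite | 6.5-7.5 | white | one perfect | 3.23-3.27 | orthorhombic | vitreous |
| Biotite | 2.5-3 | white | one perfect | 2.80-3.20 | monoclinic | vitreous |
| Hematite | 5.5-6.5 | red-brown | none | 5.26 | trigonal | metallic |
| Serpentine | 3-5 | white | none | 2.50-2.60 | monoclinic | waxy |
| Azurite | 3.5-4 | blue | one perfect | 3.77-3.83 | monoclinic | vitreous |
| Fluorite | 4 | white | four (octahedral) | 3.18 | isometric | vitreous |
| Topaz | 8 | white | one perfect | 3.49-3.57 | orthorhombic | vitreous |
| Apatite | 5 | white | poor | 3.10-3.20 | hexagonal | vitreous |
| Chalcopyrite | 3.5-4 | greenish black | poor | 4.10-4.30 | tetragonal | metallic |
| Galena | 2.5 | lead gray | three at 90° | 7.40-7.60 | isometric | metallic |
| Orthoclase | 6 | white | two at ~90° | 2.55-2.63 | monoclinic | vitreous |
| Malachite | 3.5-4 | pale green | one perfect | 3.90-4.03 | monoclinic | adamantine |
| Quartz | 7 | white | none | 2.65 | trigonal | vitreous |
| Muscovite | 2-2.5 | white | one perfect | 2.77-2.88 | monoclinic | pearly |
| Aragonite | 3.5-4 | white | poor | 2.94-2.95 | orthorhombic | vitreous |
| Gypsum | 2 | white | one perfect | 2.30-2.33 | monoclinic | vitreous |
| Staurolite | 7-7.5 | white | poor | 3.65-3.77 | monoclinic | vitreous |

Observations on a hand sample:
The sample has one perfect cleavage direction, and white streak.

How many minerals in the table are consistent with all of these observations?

7

One perfect cleavage direction — narrows the field to Barite, Chlorite, Talc, Sillimanite, Biotite, Azurite, Topaz, Malachite, Muscovite, Gypsum.
White streak is inconsistent with Chlorite, Azurite, Malachite.
The minerals that satisfy all observations are Barite, Biotite, Gypsum, Muscovite, Sillimanite, Talc, Topaz.
That is 7 minerals.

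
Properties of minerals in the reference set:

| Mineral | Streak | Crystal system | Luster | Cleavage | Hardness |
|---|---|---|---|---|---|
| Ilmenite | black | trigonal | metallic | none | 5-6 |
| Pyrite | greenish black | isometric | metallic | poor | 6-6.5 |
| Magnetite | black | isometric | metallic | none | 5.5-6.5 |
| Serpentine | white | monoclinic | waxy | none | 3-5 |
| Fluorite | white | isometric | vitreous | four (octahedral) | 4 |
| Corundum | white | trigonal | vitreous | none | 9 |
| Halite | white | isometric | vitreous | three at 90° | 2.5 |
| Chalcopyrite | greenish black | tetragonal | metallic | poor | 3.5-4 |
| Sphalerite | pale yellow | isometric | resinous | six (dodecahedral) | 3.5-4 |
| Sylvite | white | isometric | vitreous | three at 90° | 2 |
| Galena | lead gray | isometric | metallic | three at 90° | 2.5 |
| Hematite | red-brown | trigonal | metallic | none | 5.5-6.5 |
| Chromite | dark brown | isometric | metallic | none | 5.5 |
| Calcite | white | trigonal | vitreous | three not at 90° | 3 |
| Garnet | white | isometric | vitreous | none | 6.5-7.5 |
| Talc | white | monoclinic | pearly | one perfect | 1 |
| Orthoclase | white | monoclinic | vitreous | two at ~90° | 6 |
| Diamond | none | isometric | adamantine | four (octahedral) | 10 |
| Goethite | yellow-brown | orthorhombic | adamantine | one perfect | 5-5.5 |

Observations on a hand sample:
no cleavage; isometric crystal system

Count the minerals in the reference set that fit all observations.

3

No cleavage — leaves Ilmenite, Magnetite, Serpentine, Corundum, Hematite, Chromite, Garnet.
Isometric crystal system — narrows the field to Magnetite, Chromite, Garnet.
The minerals that satisfy all observations are Chromite, Garnet, Magnetite.
That is 3 minerals.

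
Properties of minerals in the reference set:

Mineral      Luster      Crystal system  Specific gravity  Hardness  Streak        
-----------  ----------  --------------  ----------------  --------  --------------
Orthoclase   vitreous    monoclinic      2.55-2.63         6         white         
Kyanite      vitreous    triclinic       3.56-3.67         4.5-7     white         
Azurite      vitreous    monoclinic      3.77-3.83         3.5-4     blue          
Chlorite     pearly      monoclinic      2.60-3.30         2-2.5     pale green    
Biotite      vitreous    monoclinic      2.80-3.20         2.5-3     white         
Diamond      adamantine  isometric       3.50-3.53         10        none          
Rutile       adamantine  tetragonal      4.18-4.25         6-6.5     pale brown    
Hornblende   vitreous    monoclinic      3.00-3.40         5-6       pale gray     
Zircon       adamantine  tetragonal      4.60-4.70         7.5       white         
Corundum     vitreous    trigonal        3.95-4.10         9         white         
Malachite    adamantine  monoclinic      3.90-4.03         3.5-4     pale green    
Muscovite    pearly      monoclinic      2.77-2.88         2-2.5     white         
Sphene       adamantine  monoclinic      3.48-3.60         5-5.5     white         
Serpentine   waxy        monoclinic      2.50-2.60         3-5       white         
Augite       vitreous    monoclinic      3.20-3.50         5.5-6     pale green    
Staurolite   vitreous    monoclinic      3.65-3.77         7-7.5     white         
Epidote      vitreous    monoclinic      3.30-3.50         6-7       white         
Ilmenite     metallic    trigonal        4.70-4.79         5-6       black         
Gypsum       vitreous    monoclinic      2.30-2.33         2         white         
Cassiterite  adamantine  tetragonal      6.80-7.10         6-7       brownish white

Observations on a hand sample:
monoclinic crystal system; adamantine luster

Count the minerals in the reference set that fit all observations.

2

Monoclinic crystal system — narrows the field to Orthoclase, Azurite, Chlorite, Biotite, Hornblende, Malachite, Muscovite, Sphene, Serpentine, Augite, Staurolite, Epidote, Gypsum.
Adamantine luster — leaves Malachite, Sphene.
Remaining candidates: Malachite, Sphene.
That is 2 minerals.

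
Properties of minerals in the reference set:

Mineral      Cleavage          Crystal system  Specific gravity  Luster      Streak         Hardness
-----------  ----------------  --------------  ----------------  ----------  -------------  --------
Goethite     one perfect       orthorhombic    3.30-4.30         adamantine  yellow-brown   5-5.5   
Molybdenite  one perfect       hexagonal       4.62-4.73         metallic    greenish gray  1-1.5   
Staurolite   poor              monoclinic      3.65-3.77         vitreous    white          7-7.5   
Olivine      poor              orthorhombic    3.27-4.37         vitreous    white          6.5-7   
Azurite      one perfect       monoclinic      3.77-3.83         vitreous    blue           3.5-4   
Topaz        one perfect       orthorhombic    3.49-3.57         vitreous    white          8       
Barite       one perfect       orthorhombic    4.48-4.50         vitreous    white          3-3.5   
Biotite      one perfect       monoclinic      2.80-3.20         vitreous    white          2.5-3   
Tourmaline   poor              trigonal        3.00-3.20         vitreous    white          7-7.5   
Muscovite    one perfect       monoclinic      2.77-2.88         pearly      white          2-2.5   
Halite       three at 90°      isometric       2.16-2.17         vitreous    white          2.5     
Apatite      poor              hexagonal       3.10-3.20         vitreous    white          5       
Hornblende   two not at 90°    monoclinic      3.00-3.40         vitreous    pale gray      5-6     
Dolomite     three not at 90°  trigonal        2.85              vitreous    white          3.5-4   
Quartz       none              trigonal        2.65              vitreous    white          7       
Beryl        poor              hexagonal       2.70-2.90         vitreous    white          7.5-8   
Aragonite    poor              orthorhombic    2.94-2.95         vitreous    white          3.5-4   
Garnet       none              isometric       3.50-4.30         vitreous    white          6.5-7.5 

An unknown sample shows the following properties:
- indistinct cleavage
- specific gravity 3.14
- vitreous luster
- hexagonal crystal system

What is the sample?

Indistinct cleavage: Staurolite, Olivine, Tourmaline, Apatite, Beryl, Aragonite remain.
Specific gravity 3.14: narrows the field to Tourmaline, Apatite.
Vitreous luster: every remaining candidate is consistent.
Hexagonal crystal system rules out Tourmaline.
Apatite is the sole remaining match.

Apatite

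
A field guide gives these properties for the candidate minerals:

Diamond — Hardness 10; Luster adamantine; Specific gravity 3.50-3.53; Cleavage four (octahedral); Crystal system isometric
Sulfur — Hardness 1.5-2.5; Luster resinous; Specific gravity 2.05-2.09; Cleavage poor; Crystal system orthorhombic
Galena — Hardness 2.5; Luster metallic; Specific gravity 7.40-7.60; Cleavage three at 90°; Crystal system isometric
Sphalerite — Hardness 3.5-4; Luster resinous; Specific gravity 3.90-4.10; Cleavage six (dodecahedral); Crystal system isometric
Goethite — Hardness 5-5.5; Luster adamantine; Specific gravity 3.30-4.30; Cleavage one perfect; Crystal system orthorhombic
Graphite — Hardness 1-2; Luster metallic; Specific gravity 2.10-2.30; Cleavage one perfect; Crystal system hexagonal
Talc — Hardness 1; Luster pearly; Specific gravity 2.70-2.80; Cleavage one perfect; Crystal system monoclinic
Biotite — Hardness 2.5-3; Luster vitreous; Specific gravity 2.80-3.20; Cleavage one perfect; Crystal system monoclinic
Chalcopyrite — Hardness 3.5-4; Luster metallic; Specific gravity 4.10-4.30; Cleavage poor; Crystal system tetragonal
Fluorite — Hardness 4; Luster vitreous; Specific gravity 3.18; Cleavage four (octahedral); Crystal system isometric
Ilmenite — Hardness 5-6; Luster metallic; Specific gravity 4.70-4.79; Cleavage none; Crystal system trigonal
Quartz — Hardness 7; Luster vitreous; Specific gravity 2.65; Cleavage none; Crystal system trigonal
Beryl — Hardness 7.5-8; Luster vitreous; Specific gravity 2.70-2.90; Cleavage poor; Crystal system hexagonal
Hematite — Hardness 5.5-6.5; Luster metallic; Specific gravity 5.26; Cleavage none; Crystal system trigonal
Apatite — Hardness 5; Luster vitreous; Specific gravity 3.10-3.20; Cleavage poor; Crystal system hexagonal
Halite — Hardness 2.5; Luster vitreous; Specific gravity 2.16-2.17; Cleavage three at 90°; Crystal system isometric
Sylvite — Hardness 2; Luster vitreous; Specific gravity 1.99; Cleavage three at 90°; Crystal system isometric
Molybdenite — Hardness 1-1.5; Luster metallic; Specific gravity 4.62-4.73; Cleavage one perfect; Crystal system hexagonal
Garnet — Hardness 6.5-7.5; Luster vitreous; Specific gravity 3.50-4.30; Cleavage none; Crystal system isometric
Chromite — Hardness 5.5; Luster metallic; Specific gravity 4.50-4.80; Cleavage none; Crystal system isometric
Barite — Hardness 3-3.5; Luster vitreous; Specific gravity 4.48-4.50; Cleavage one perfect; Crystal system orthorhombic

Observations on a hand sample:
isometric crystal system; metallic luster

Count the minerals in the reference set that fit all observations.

2

Isometric crystal system — only Diamond, Galena, Sphalerite, Fluorite, Halite, Sylvite, Garnet, Chromite remain.
Metallic luster — narrows the field to Galena, Chromite.
Remaining candidates: Chromite, Galena.
That is 2 minerals.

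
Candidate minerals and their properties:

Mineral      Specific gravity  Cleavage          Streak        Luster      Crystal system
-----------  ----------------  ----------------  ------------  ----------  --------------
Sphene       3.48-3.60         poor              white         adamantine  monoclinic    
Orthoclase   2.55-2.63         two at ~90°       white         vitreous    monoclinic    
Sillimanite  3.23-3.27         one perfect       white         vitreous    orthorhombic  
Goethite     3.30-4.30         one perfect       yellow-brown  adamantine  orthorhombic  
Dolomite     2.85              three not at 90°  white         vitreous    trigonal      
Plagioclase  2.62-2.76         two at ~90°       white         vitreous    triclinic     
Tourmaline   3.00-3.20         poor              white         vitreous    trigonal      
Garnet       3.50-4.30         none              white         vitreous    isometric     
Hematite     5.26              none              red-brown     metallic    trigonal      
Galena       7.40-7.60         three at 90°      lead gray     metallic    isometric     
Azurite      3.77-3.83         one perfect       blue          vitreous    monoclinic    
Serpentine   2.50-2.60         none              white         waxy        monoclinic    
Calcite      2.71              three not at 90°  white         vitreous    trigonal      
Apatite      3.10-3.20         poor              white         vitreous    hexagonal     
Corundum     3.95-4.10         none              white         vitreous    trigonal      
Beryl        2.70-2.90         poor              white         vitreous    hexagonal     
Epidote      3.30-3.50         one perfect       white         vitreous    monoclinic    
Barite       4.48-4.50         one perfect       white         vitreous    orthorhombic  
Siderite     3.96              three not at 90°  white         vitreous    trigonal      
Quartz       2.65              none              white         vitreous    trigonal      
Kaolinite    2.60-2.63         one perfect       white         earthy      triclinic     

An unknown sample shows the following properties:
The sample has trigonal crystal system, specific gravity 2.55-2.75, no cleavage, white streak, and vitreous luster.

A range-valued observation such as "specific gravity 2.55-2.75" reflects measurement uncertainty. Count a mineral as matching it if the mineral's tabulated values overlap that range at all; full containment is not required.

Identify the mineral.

Quartz

Trigonal crystal system — Dolomite, Tourmaline, Hematite, Calcite, Corundum, Siderite, Quartz remain.
Specific gravity 2.55-2.75 — Calcite, Quartz remain.
No cleavage excludes Calcite.
White streak — consistent with all remaining minerals.
Vitreous luster — no further eliminations.
Quartz is the sole remaining match.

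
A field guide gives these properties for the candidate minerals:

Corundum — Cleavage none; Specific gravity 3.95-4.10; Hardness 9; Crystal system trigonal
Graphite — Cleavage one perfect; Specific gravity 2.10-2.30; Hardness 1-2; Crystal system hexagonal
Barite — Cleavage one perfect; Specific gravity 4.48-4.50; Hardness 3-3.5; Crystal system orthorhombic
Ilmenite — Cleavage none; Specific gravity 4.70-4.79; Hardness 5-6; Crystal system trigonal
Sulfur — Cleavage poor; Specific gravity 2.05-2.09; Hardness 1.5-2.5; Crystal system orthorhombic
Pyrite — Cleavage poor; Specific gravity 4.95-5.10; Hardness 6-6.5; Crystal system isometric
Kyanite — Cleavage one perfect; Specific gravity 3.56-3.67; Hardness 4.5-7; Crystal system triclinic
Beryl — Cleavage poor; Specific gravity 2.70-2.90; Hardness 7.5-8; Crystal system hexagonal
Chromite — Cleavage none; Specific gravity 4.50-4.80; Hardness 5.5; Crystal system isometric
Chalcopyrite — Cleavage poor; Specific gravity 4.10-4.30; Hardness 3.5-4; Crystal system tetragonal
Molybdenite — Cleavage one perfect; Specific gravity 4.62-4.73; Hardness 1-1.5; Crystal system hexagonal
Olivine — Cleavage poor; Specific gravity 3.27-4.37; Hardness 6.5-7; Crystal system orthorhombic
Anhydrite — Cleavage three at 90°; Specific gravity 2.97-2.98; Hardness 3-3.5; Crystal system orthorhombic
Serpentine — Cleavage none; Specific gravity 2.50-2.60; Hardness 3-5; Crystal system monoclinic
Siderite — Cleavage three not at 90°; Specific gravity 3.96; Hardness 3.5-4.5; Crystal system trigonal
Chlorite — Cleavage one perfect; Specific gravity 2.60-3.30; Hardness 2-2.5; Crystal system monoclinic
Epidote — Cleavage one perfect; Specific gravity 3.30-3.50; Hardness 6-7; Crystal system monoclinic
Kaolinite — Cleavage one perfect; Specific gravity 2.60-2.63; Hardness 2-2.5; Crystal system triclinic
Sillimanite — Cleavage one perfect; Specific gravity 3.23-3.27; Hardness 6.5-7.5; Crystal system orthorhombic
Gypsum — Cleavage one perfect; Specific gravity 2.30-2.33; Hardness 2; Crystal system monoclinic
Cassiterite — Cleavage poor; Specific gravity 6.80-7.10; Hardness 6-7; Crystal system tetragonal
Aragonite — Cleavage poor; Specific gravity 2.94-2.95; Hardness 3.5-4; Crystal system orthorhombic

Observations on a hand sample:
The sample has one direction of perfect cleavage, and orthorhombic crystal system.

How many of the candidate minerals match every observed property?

One direction of perfect cleavage: Graphite, Barite, Kyanite, Molybdenite, Chlorite, Epidote, Kaolinite, Sillimanite, Gypsum remain.
Orthorhombic crystal system: leaves Barite, Sillimanite.
Consistent with every observation: Barite, Sillimanite.
That is 2 minerals.

2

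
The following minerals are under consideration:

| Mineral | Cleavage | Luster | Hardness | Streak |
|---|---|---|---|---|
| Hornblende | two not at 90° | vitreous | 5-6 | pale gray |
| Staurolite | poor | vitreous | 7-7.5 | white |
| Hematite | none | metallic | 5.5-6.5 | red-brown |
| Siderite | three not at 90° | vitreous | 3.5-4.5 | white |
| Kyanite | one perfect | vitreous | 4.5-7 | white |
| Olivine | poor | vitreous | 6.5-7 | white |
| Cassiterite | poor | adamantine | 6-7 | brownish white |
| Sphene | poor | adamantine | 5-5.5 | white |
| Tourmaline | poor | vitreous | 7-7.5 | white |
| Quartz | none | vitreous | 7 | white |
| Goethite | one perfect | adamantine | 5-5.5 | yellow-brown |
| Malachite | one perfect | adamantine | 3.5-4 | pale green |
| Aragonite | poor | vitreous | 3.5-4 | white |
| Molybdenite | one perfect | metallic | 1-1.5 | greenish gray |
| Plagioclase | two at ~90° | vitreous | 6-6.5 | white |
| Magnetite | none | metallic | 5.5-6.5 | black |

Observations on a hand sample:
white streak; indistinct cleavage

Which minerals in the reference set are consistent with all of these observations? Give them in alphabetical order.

White streak: only Staurolite, Siderite, Kyanite, Olivine, Sphene, Tourmaline, Quartz, Aragonite, Plagioclase remain.
Indistinct cleavage rules out Siderite, Kyanite, Quartz, Plagioclase.
Consistent with every observation: Aragonite, Olivine, Sphene, Staurolite, Tourmaline.

Aragonite, Olivine, Sphene, Staurolite, Tourmaline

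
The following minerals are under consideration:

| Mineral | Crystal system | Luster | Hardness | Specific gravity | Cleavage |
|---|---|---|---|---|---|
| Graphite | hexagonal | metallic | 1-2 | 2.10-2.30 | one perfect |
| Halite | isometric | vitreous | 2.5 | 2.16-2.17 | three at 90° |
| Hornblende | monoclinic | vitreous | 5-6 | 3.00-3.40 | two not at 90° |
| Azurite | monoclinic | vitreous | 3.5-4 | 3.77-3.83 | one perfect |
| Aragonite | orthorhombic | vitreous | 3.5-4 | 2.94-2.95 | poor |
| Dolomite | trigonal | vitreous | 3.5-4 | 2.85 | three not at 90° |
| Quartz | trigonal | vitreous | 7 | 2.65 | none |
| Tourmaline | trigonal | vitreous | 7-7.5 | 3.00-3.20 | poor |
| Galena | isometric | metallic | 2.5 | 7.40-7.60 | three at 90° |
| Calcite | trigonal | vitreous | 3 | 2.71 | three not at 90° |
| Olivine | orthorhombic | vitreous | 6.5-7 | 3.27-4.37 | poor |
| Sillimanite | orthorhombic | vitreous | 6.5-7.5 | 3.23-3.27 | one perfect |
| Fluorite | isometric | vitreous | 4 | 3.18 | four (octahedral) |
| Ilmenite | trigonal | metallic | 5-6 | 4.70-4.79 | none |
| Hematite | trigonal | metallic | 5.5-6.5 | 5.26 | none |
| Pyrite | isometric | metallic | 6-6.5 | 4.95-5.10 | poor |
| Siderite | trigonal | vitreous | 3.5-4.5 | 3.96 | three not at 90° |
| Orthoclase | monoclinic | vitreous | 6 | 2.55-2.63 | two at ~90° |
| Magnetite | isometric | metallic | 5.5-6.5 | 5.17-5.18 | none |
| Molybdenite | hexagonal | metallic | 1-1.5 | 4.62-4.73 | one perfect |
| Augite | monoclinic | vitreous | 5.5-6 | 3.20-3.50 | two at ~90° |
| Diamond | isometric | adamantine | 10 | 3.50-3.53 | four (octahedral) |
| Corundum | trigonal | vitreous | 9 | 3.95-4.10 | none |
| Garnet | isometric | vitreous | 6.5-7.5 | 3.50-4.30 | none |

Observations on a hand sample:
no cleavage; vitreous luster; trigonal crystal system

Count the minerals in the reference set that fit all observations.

No cleavage: only Quartz, Ilmenite, Hematite, Magnetite, Corundum, Garnet remain.
Vitreous luster rules out Ilmenite, Hematite, Magnetite.
Trigonal crystal system eliminates Garnet.
The minerals that satisfy all observations are Corundum, Quartz.
That is 2 minerals.

2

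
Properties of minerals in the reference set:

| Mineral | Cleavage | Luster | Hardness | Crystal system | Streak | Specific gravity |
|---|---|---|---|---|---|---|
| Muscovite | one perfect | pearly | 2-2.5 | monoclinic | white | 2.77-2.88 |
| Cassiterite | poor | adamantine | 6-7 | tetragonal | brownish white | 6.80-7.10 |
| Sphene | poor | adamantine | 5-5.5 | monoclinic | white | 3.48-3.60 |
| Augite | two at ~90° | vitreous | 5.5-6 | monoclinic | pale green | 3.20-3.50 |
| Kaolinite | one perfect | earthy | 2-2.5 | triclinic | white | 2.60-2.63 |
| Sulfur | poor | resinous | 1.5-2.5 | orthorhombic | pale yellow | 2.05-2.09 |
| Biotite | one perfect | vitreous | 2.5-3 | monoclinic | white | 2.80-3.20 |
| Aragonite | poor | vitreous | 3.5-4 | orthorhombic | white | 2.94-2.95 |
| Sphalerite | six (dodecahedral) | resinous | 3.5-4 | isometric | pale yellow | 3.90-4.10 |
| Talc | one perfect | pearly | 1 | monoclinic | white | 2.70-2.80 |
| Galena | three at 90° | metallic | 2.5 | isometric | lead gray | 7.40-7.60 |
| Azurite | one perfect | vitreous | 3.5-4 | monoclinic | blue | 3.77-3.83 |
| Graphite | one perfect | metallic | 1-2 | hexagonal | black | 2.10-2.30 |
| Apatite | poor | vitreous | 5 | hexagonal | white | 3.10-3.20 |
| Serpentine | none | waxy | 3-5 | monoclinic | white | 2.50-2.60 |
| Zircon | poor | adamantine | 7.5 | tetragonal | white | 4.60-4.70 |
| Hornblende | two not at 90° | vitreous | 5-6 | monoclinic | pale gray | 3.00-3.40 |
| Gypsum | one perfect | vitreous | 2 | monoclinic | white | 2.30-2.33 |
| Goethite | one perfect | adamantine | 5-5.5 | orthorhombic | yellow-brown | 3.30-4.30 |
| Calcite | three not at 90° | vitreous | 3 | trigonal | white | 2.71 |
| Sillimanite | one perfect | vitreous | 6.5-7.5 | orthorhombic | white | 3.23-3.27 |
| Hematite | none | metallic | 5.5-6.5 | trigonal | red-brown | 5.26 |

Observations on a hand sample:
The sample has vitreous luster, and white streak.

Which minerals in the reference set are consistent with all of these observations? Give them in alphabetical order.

Apatite, Aragonite, Biotite, Calcite, Gypsum, Sillimanite

Vitreous luster — only Augite, Biotite, Aragonite, Azurite, Apatite, Hornblende, Gypsum, Calcite, Sillimanite remain.
White streak rules out Augite, Azurite, Hornblende.
Remaining candidates: Apatite, Aragonite, Biotite, Calcite, Gypsum, Sillimanite.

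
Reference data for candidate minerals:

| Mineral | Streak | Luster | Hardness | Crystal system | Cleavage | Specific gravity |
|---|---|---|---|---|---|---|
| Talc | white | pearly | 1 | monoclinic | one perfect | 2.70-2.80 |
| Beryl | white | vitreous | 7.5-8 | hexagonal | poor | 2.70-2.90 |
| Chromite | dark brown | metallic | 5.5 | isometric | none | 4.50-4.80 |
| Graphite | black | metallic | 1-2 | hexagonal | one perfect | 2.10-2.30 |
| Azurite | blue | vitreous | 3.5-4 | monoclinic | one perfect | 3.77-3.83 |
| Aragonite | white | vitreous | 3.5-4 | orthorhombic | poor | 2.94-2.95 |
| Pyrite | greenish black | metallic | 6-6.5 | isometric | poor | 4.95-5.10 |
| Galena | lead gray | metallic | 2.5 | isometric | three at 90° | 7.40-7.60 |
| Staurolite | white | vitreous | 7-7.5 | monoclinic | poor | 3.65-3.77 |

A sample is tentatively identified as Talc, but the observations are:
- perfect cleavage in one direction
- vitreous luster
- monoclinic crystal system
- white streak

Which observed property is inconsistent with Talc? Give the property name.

Perfect cleavage in one direction: Talc has cleavage one perfect — matches.
Vitreous luster: Talc has pearly luster — inconsistent.
Monoclinic crystal system: Talc has monoclinic system — matches.
White streak: Talc has white streak — matches.
The luster is the one property that does not fit.

luster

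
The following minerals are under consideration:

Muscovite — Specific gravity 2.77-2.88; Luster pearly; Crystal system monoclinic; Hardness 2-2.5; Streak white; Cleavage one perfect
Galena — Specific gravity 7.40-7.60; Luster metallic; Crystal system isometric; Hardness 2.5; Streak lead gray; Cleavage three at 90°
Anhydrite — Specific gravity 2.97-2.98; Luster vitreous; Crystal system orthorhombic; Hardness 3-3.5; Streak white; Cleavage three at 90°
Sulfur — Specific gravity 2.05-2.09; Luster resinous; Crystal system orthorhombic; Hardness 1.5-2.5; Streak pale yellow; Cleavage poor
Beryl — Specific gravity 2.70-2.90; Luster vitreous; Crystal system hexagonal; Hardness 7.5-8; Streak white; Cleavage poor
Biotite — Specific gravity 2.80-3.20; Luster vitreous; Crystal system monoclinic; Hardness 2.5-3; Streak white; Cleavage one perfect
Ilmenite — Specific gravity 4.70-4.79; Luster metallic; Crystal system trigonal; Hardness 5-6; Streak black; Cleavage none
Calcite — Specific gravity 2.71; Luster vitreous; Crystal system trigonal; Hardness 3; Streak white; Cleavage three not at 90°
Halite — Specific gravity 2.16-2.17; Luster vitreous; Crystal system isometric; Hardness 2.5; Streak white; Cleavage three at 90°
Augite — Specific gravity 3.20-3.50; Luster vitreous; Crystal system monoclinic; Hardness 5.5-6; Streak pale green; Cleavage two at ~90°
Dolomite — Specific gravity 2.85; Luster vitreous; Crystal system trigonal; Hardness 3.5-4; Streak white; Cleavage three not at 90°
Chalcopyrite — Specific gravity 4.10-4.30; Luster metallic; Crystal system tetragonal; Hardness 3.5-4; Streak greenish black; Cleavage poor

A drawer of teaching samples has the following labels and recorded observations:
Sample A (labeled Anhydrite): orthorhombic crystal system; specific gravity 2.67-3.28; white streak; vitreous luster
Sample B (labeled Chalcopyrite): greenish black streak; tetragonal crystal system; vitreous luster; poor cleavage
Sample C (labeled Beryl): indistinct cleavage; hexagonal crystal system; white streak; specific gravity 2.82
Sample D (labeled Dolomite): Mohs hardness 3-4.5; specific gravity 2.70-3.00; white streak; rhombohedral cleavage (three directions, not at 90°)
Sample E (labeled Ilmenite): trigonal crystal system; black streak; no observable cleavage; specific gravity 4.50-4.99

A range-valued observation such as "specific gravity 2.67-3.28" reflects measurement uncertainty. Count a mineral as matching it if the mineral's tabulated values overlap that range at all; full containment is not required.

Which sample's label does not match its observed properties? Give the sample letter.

Sample A: observations are consistent with Anhydrite.
Sample B: Chalcopyrite has metallic luster, but the record shows vitreous luster — this label is wrong.
Sample C: observations are consistent with Beryl.
Sample D: observations are consistent with Dolomite.
Sample E: observations are consistent with Ilmenite.
Sample B is the mislabeled one.

B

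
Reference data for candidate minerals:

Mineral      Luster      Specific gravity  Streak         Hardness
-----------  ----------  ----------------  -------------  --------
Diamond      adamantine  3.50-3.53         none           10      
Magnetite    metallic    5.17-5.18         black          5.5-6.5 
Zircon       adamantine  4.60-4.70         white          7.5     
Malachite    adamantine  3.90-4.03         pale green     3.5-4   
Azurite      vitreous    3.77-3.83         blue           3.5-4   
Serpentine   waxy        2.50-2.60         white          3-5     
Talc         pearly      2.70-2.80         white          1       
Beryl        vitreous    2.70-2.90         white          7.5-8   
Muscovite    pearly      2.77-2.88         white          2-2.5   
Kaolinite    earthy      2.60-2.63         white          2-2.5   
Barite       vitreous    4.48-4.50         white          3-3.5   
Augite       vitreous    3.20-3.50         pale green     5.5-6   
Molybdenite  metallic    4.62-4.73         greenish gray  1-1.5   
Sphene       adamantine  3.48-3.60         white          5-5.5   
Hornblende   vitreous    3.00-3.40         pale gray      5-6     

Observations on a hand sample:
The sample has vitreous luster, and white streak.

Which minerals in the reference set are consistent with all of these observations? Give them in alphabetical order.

Barite, Beryl

Vitreous luster — only Azurite, Beryl, Barite, Augite, Hornblende remain.
White streak — leaves Beryl, Barite.
Consistent with every observation: Barite, Beryl.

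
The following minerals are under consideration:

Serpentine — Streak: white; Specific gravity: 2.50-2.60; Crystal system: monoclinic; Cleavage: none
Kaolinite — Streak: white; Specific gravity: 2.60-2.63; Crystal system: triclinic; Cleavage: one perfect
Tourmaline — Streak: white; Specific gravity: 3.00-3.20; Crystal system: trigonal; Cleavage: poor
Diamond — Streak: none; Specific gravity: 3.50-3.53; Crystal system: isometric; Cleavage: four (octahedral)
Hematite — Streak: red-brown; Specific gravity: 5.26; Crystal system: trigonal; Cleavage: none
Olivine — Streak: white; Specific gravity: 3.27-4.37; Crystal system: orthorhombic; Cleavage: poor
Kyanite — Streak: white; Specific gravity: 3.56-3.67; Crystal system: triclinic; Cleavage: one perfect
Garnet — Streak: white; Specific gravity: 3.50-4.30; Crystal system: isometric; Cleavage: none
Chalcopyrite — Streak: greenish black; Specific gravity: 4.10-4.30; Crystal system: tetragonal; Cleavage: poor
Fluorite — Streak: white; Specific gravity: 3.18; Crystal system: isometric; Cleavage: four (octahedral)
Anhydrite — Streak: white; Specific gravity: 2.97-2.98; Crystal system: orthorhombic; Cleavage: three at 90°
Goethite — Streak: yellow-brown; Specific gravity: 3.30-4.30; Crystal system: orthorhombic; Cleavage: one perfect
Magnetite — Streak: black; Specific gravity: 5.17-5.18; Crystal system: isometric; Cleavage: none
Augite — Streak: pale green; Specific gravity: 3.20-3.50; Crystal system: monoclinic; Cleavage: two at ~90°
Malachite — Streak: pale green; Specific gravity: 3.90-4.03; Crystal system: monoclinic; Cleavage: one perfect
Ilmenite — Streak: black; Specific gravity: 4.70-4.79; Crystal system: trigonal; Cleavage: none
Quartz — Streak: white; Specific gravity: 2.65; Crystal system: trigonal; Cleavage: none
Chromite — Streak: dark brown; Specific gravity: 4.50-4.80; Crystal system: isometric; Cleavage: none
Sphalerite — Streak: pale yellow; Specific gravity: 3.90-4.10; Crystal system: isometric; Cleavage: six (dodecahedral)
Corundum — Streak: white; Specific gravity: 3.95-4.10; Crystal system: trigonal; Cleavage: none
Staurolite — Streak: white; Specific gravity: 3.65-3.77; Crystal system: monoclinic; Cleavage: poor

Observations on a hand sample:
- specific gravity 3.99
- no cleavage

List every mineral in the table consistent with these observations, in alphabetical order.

Specific gravity 3.99 — only Olivine, Garnet, Goethite, Malachite, Sphalerite, Corundum remain.
No cleavage — Garnet, Corundum remain.
Remaining candidates: Corundum, Garnet.

Corundum, Garnet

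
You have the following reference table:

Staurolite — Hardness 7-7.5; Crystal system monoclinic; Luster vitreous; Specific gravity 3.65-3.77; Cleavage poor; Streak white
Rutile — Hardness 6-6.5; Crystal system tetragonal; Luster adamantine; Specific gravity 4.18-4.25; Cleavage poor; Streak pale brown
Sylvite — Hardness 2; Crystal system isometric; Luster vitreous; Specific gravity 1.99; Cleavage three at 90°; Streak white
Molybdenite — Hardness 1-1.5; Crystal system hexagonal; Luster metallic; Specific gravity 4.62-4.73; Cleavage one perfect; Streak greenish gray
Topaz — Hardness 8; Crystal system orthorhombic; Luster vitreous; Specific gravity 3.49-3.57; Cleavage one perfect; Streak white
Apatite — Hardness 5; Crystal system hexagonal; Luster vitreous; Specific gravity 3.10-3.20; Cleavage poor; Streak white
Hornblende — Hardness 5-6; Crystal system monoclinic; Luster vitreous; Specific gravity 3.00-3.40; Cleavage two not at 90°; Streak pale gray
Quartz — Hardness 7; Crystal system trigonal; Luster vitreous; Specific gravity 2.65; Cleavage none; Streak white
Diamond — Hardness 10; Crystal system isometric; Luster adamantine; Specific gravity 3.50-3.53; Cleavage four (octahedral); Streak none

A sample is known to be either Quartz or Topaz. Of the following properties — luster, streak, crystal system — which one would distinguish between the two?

Luster: both vitreous — no difference.
Streak: both white — no difference.
Crystal system: Quartz trigonal, Topaz orthorhombic — these differ.
Crystal system is the diagnostic property here.

crystal system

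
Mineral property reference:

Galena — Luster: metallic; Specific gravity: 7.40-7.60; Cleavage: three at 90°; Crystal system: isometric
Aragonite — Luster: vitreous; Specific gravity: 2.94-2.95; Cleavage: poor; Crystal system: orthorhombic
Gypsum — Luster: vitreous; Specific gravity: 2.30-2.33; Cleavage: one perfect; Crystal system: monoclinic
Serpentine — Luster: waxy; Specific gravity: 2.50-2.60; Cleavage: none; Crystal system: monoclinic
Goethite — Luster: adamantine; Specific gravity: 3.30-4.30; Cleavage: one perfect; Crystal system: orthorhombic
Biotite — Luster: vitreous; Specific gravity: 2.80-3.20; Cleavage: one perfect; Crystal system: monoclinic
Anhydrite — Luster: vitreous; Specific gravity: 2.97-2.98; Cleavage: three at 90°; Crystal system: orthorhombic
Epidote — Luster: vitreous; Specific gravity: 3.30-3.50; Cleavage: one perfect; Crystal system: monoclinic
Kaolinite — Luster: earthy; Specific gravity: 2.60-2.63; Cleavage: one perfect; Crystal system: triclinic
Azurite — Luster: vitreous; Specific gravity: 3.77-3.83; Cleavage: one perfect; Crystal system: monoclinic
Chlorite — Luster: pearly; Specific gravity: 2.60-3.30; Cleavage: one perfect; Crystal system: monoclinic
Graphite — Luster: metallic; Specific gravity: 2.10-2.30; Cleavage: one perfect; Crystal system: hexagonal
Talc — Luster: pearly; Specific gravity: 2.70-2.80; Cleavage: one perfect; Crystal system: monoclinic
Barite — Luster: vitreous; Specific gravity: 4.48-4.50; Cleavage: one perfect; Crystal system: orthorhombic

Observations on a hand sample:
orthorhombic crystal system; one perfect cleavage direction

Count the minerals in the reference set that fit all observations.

2

Orthorhombic crystal system: only Aragonite, Goethite, Anhydrite, Barite remain.
One perfect cleavage direction rules out Aragonite, Anhydrite.
Consistent with every observation: Barite, Goethite.
That is 2 minerals.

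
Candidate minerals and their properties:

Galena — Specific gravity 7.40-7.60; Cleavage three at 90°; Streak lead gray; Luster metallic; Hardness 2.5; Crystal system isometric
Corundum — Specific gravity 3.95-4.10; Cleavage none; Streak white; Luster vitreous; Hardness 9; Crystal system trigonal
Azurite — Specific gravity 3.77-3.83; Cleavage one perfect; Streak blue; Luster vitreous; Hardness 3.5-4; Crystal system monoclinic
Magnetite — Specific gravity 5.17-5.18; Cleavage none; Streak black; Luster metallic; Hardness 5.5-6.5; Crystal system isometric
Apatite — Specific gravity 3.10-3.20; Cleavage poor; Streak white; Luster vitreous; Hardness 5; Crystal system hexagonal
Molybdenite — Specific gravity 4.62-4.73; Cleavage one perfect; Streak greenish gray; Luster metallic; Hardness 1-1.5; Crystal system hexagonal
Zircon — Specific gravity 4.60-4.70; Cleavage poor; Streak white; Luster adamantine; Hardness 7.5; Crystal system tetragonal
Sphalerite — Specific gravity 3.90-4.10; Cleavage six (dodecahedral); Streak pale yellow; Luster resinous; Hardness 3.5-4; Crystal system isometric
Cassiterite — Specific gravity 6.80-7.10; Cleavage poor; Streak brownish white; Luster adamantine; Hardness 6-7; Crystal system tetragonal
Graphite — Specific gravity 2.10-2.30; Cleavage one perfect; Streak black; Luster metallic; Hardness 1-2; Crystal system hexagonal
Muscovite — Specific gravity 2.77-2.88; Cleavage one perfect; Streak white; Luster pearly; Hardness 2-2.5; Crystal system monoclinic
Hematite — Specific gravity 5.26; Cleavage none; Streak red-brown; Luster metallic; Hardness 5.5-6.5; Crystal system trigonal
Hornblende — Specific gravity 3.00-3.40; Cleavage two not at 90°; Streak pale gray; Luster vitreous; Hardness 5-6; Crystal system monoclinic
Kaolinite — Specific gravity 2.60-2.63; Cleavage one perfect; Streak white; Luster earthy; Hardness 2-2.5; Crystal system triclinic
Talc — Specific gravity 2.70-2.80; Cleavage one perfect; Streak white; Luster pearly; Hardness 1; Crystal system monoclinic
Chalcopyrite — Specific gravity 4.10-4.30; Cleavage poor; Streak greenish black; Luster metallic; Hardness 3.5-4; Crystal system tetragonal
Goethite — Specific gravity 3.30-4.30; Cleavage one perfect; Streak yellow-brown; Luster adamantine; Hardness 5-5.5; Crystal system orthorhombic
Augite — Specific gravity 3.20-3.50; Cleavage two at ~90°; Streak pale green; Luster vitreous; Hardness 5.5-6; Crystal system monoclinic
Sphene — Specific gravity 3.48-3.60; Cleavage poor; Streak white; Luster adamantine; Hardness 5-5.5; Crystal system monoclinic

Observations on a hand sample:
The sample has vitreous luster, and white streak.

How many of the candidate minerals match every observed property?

Vitreous luster — leaves Corundum, Azurite, Apatite, Hornblende, Augite.
White streak — Corundum, Apatite remain.
The minerals that satisfy all observations are Apatite, Corundum.
That is 2 minerals.

2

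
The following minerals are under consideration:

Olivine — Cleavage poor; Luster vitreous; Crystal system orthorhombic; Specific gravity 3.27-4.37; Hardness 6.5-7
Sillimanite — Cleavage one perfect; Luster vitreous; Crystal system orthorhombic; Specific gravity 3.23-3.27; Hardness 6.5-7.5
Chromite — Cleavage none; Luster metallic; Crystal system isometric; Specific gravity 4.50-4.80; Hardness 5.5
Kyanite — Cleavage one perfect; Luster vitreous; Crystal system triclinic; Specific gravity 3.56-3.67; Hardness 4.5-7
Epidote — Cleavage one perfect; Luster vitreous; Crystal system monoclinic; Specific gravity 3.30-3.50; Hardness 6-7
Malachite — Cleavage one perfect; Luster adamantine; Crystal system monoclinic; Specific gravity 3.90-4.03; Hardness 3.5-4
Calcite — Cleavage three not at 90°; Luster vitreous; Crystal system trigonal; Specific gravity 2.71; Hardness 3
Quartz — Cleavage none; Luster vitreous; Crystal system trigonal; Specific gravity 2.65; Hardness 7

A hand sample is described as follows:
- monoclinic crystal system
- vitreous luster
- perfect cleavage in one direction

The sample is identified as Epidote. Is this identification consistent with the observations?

Monoclinic crystal system — matches Epidote (monoclinic system).
Vitreous luster — matches Epidote (vitreous luster).
Perfect cleavage in one direction — matches Epidote (cleavage one perfect).
All observations are consistent with the tabulated values for Epidote.

Yes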